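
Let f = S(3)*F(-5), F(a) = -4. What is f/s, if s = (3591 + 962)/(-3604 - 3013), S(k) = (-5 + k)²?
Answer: 105872/4553 ≈ 23.253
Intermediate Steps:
s = -4553/6617 (s = 4553/(-6617) = 4553*(-1/6617) = -4553/6617 ≈ -0.68808)
f = -16 (f = (-5 + 3)²*(-4) = (-2)²*(-4) = 4*(-4) = -16)
f/s = -16/(-4553/6617) = -16*(-6617/4553) = 105872/4553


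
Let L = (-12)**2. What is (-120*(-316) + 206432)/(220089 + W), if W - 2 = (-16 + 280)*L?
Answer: 244352/258107 ≈ 0.94671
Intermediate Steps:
L = 144
W = 38018 (W = 2 + (-16 + 280)*144 = 2 + 264*144 = 2 + 38016 = 38018)
(-120*(-316) + 206432)/(220089 + W) = (-120*(-316) + 206432)/(220089 + 38018) = (37920 + 206432)/258107 = 244352*(1/258107) = 244352/258107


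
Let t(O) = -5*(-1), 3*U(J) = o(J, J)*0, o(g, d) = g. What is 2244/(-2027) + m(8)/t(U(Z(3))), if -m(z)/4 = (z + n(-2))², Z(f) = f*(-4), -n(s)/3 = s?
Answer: -1600388/10135 ≈ -157.91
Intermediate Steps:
n(s) = -3*s
Z(f) = -4*f
U(J) = 0 (U(J) = (J*0)/3 = (⅓)*0 = 0)
t(O) = 5
m(z) = -4*(6 + z)² (m(z) = -4*(z - 3*(-2))² = -4*(z + 6)² = -4*(6 + z)²)
2244/(-2027) + m(8)/t(U(Z(3))) = 2244/(-2027) - 4*(6 + 8)²/5 = 2244*(-1/2027) - 4*14²*(⅕) = -2244/2027 - 4*196*(⅕) = -2244/2027 - 784*⅕ = -2244/2027 - 784/5 = -1600388/10135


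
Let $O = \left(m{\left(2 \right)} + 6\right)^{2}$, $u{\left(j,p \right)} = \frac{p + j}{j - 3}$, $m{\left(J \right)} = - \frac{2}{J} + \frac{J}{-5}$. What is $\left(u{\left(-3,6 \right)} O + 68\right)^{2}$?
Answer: $\frac{8242641}{2500} \approx 3297.1$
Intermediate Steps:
$m{\left(J \right)} = - \frac{2}{J} - \frac{J}{5}$ ($m{\left(J \right)} = - \frac{2}{J} + J \left(- \frac{1}{5}\right) = - \frac{2}{J} - \frac{J}{5}$)
$u{\left(j,p \right)} = \frac{j + p}{-3 + j}$
$O = \frac{529}{25}$ ($O = \left(\left(- \frac{2}{2} - \frac{2}{5}\right) + 6\right)^{2} = \left(\left(\left(-2\right) \frac{1}{2} - \frac{2}{5}\right) + 6\right)^{2} = \left(\left(-1 - \frac{2}{5}\right) + 6\right)^{2} = \left(- \frac{7}{5} + 6\right)^{2} = \left(\frac{23}{5}\right)^{2} = \frac{529}{25} \approx 21.16$)
$\left(u{\left(-3,6 \right)} O + 68\right)^{2} = \left(\frac{-3 + 6}{-3 - 3} \cdot \frac{529}{25} + 68\right)^{2} = \left(\frac{1}{-6} \cdot 3 \cdot \frac{529}{25} + 68\right)^{2} = \left(\left(- \frac{1}{6}\right) 3 \cdot \frac{529}{25} + 68\right)^{2} = \left(\left(- \frac{1}{2}\right) \frac{529}{25} + 68\right)^{2} = \left(- \frac{529}{50} + 68\right)^{2} = \left(\frac{2871}{50}\right)^{2} = \frac{8242641}{2500}$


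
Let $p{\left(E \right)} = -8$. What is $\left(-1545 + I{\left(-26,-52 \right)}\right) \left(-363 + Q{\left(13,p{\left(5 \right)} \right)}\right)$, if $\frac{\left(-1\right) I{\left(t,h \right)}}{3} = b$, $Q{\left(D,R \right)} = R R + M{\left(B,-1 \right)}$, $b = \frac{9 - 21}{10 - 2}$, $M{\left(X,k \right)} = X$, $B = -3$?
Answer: $465231$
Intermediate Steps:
$b = - \frac{3}{2}$ ($b = - \frac{12}{8} = \left(-12\right) \frac{1}{8} = - \frac{3}{2} \approx -1.5$)
$Q{\left(D,R \right)} = -3 + R^{2}$ ($Q{\left(D,R \right)} = R R - 3 = R^{2} - 3 = -3 + R^{2}$)
$I{\left(t,h \right)} = \frac{9}{2}$ ($I{\left(t,h \right)} = \left(-3\right) \left(- \frac{3}{2}\right) = \frac{9}{2}$)
$\left(-1545 + I{\left(-26,-52 \right)}\right) \left(-363 + Q{\left(13,p{\left(5 \right)} \right)}\right) = \left(-1545 + \frac{9}{2}\right) \left(-363 - \left(3 - \left(-8\right)^{2}\right)\right) = - \frac{3081 \left(-363 + \left(-3 + 64\right)\right)}{2} = - \frac{3081 \left(-363 + 61\right)}{2} = \left(- \frac{3081}{2}\right) \left(-302\right) = 465231$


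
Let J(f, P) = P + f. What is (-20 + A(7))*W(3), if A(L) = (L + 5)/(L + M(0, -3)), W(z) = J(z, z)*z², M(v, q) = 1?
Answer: -999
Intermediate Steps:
W(z) = 2*z³ (W(z) = (z + z)*z² = (2*z)*z² = 2*z³)
A(L) = (5 + L)/(1 + L) (A(L) = (L + 5)/(L + 1) = (5 + L)/(1 + L))
(-20 + A(7))*W(3) = (-20 + (5 + 7)/(1 + 7))*(2*3³) = (-20 + 12/8)*(2*27) = (-20 + (⅛)*12)*54 = (-20 + 3/2)*54 = -37/2*54 = -999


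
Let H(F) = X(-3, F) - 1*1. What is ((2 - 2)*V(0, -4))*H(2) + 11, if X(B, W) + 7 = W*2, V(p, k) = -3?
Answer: 11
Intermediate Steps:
X(B, W) = -7 + 2*W (X(B, W) = -7 + W*2 = -7 + 2*W)
H(F) = -8 + 2*F (H(F) = (-7 + 2*F) - 1*1 = (-7 + 2*F) - 1 = -8 + 2*F)
((2 - 2)*V(0, -4))*H(2) + 11 = ((2 - 2)*(-3))*(-8 + 2*2) + 11 = (0*(-3))*(-8 + 4) + 11 = 0*(-4) + 11 = 0 + 11 = 11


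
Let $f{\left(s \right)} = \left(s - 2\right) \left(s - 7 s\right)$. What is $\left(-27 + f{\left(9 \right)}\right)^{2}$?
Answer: $164025$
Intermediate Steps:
$f{\left(s \right)} = - 6 s \left(-2 + s\right)$ ($f{\left(s \right)} = \left(-2 + s\right) \left(- 6 s\right) = - 6 s \left(-2 + s\right)$)
$\left(-27 + f{\left(9 \right)}\right)^{2} = \left(-27 + 6 \cdot 9 \left(2 - 9\right)\right)^{2} = \left(-27 + 6 \cdot 9 \left(-7\right)\right)^{2} = \left(-27 - 378\right)^{2} = \left(-405\right)^{2} = 164025$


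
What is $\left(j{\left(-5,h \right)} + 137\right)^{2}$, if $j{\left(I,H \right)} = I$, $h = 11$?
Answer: $17424$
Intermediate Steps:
$\left(j{\left(-5,h \right)} + 137\right)^{2} = \left(-5 + 137\right)^{2} = 132^{2} = 17424$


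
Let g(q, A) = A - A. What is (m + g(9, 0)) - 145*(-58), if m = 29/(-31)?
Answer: 260681/31 ≈ 8409.1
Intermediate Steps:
g(q, A) = 0
m = -29/31 (m = 29*(-1/31) = -29/31 ≈ -0.93548)
(m + g(9, 0)) - 145*(-58) = (-29/31 + 0) - 145*(-58) = -29/31 + 8410 = 260681/31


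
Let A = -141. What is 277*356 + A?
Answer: 98471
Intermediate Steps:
277*356 + A = 277*356 - 141 = 98612 - 141 = 98471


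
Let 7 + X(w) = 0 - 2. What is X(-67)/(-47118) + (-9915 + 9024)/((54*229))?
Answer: -129231/1798337 ≈ -0.071861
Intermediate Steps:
X(w) = -9 (X(w) = -7 + (0 - 2) = -7 - 2 = -9)
X(-67)/(-47118) + (-9915 + 9024)/((54*229)) = -9/(-47118) + (-9915 + 9024)/((54*229)) = -9*(-1/47118) - 891/12366 = 3/15706 - 891*1/12366 = 3/15706 - 33/458 = -129231/1798337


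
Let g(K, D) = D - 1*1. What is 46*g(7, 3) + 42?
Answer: 134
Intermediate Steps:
g(K, D) = -1 + D (g(K, D) = D - 1 = -1 + D)
46*g(7, 3) + 42 = 46*(-1 + 3) + 42 = 46*2 + 42 = 92 + 42 = 134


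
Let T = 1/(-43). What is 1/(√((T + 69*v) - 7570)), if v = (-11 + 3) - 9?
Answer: -I*√646634/75190 ≈ -0.010695*I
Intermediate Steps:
v = -17 (v = -8 - 9 = -17)
T = -1/43 ≈ -0.023256
1/(√((T + 69*v) - 7570)) = 1/(√((-1/43 + 69*(-17)) - 7570)) = 1/(√((-1/43 - 1173) - 7570)) = 1/(√(-50440/43 - 7570)) = 1/(√(-375950/43)) = 1/(5*I*√646634/43) = -I*√646634/75190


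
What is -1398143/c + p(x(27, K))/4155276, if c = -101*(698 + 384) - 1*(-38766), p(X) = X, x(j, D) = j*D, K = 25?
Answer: 7119752023/359085101 ≈ 19.827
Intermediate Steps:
x(j, D) = D*j
c = -70516 (c = -101*1082 + 38766 = -109282 + 38766 = -70516)
-1398143/c + p(x(27, K))/4155276 = -1398143/(-70516) + (25*27)/4155276 = -1398143*(-1/70516) + 675*(1/4155276) = 1398143/70516 + 225/1385092 = 7119752023/359085101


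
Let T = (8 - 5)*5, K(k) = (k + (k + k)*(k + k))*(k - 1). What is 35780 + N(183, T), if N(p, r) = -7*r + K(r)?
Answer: 48485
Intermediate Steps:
K(k) = (-1 + k)*(k + 4*k²) (K(k) = (k + (2*k)*(2*k))*(-1 + k) = (k + 4*k²)*(-1 + k) = (-1 + k)*(k + 4*k²))
T = 15 (T = 3*5 = 15)
N(p, r) = -7*r + r*(-1 - 3*r + 4*r²)
35780 + N(183, T) = 35780 + 15*(-8 - 3*15 + 4*15²) = 35780 + 15*(-8 - 45 + 4*225) = 35780 + 15*(-8 - 45 + 900) = 35780 + 15*847 = 35780 + 12705 = 48485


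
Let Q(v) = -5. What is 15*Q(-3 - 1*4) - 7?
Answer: -82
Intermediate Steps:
15*Q(-3 - 1*4) - 7 = 15*(-5) - 7 = -75 - 7 = -82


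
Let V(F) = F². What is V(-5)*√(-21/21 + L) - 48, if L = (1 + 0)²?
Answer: -48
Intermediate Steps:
L = 1 (L = 1² = 1)
V(-5)*√(-21/21 + L) - 48 = (-5)²*√(-21/21 + 1) - 48 = 25*√(-21*1/21 + 1) - 48 = 25*√(-1 + 1) - 48 = 25*√0 - 48 = 25*0 - 48 = 0 - 48 = -48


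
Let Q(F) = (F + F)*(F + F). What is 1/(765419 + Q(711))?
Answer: 1/2787503 ≈ 3.5874e-7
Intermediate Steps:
Q(F) = 4*F² (Q(F) = (2*F)*(2*F) = 4*F²)
1/(765419 + Q(711)) = 1/(765419 + 4*711²) = 1/(765419 + 4*505521) = 1/(765419 + 2022084) = 1/2787503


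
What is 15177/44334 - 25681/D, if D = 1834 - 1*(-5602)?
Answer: -170947547/54944604 ≈ -3.1113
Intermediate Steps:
D = 7436 (D = 1834 + 5602 = 7436)
15177/44334 - 25681/D = 15177/44334 - 25681/7436 = 15177*(1/44334) - 25681*1/7436 = 5059/14778 - 25681/7436 = -170947547/54944604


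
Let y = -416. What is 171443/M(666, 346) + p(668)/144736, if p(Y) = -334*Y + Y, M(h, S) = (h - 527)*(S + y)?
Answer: -3372294271/176035160 ≈ -19.157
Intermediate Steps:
M(h, S) = (-527 + h)*(-416 + S) (M(h, S) = (h - 527)*(S - 416) = (-527 + h)*(-416 + S))
p(Y) = -333*Y
171443/M(666, 346) + p(668)/144736 = 171443/(219232 - 527*346 - 416*666 + 346*666) - 333*668/144736 = 171443/(219232 - 182342 - 277056 + 230436) - 222444*1/144736 = 171443/(-9730) - 55611/36184 = 171443*(-1/9730) - 55611/36184 = -171443/9730 - 55611/36184 = -3372294271/176035160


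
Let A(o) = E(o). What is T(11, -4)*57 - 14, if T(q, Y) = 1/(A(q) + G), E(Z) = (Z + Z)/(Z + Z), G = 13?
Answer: -139/14 ≈ -9.9286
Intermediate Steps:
E(Z) = 1 (E(Z) = (2*Z)/((2*Z)) = (2*Z)*(1/(2*Z)) = 1)
A(o) = 1
T(q, Y) = 1/14 (T(q, Y) = 1/(1 + 13) = 1/14)
T(11, -4)*57 - 14 = (1/14)*57 - 14 = 57/14 - 14 = -139/14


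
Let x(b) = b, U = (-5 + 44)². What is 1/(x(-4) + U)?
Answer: 1/1517 ≈ 0.00065920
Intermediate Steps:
U = 1521 (U = 39² = 1521)
1/(x(-4) + U) = 1/(-4 + 1521) = 1/1517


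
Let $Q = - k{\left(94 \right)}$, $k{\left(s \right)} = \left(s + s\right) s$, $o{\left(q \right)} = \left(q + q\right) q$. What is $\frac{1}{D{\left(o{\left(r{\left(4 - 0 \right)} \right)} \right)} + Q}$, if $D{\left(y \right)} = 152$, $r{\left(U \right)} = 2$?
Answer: $- \frac{1}{17520} \approx -5.7078 \cdot 10^{-5}$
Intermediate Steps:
$o{\left(q \right)} = 2 q^{2}$ ($o{\left(q \right)} = 2 q q = 2 q^{2}$)
$k{\left(s \right)} = 2 s^{2}$ ($k{\left(s \right)} = 2 s s = 2 s^{2}$)
$Q = -17672$ ($Q = - 2 \cdot 94^{2} = - 2 \cdot 8836 = \left(-1\right) 17672 = -17672$)
$\frac{1}{D{\left(o{\left(r{\left(4 - 0 \right)} \right)} \right)} + Q} = \frac{1}{152 - 17672} = \frac{1}{-17520} = - \frac{1}{17520}$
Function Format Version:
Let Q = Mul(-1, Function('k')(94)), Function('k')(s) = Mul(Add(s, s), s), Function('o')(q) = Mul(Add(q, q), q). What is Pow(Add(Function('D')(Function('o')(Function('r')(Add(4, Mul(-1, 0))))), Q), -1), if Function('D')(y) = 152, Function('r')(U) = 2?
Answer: Rational(-1, 17520) ≈ -5.7078e-5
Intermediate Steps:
Function('o')(q) = Mul(2, Pow(q, 2)) (Function('o')(q) = Mul(Mul(2, q), q) = Mul(2, Pow(q, 2)))
Function('k')(s) = Mul(2, Pow(s, 2)) (Function('k')(s) = Mul(Mul(2, s), s) = Mul(2, Pow(s, 2)))
Q = -17672 (Q = Mul(-1, Mul(2, Pow(94, 2))) = Mul(-1, Mul(2, 8836)) = Mul(-1, 17672) = -17672)
Pow(Add(Function('D')(Function('o')(Function('r')(Add(4, Mul(-1, 0))))), Q), -1) = Pow(Add(152, -17672), -1) = Pow(-17520, -1) = Rational(-1, 17520)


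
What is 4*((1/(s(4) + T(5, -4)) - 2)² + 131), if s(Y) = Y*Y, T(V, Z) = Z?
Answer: 19393/36 ≈ 538.69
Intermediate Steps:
s(Y) = Y²
4*((1/(s(4) + T(5, -4)) - 2)² + 131) = 4*((1/(4² - 4) - 2)² + 131) = 4*((1/(16 - 4) - 2)² + 131) = 4*((1/12 - 2)² + 131) = 4*((-23/12)² + 131) = 4*(529/144 + 131) = 4*(19393/144) = 19393/36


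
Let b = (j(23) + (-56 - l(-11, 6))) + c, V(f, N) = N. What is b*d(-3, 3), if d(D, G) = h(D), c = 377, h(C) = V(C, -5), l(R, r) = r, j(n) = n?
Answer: -1690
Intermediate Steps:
h(C) = -5
d(D, G) = -5
b = 338 (b = (23 + (-56 - 1*6)) + 377 = (23 + (-56 - 6)) + 377 = (23 - 62) + 377 = -39 + 377 = 338)
b*d(-3, 3) = 338*(-5) = -1690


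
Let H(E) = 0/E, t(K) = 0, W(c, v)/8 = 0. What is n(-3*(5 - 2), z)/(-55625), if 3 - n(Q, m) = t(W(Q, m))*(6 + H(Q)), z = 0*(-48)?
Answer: -3/55625 ≈ -5.3933e-5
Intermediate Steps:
W(c, v) = 0 (W(c, v) = 8*0 = 0)
H(E) = 0
z = 0
n(Q, m) = 3 (n(Q, m) = 3 - 0*(6 + 0) = 3 - 0*6 = 3 - 1*0 = 3 + 0 = 3)
n(-3*(5 - 2), z)/(-55625) = 3/(-55625) = 3*(-1/55625) = -3/55625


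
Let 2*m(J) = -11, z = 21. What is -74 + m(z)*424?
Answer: -2406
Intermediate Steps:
m(J) = -11/2 (m(J) = (½)*(-11) = -11/2)
-74 + m(z)*424 = -74 - 11/2*424 = -74 - 2332 = -2406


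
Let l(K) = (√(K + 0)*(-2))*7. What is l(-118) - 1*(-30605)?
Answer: 30605 - 14*I*√118 ≈ 30605.0 - 152.08*I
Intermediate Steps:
l(K) = -14*√K (l(K) = (√K*(-2))*7 = -2*√K*7 = -14*√K)
l(-118) - 1*(-30605) = -14*I*√118 - 1*(-30605) = -14*I*√118 + 30605 = 30605 - 14*I*√118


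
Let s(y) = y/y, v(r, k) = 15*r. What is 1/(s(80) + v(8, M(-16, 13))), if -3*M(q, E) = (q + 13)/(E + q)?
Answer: 1/121 ≈ 0.0082645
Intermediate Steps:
M(q, E) = -(13 + q)/(3*(E + q)) (M(q, E) = -(q + 13)/(3*(E + q)) = -(13 + q)/(3*(E + q)))
s(y) = 1
1/(s(80) + v(8, M(-16, 13))) = 1/(1 + 15*8) = 1/(1 + 120) = 1/121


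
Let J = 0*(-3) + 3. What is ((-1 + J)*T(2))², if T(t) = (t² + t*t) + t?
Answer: 400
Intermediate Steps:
T(t) = t + 2*t² (T(t) = (t² + t²) + t = 2*t² + t = t + 2*t²)
J = 3 (J = 0 + 3 = 3)
((-1 + J)*T(2))² = ((-1 + 3)*(2*(1 + 2*2)))² = (2*(2*(1 + 4)))² = (2*(2*5))² = (2*10)² = 20² = 400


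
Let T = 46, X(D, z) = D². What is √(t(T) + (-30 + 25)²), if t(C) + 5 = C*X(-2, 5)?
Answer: 2*√51 ≈ 14.283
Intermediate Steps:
t(C) = -5 + 4*C (t(C) = -5 + C*(-2)² = -5 + C*4 = -5 + 4*C)
√(t(T) + (-30 + 25)²) = √((-5 + 4*46) + (-30 + 25)²) = √((-5 + 184) + (-5)²) = √(179 + 25) = √204 = 2*√51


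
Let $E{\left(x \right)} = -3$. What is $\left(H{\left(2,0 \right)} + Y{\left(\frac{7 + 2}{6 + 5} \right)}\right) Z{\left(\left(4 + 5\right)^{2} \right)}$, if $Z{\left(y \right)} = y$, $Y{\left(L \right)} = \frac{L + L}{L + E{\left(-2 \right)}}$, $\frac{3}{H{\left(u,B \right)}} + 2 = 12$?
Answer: $- \frac{729}{20} \approx -36.45$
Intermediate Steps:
$H{\left(u,B \right)} = \frac{3}{10}$ ($H{\left(u,B \right)} = \frac{3}{-2 + 12} = \frac{3}{10}$)
$Y{\left(L \right)} = \frac{2 L}{-3 + L}$ ($Y{\left(L \right)} = \frac{L + L}{L - 3} = \frac{2 L}{-3 + L}$)
$\left(H{\left(2,0 \right)} + Y{\left(\frac{7 + 2}{6 + 5} \right)}\right) Z{\left(\left(4 + 5\right)^{2} \right)} = \left(\frac{3}{10} + \frac{2 \frac{7 + 2}{6 + 5}}{-3 + \frac{7 + 2}{6 + 5}}\right) \left(4 + 5\right)^{2} = \left(\frac{3}{10} + \frac{2 \cdot \frac{9}{11}}{-3 + \frac{9}{11}}\right) 9^{2} = \left(\frac{3}{10} + \frac{2 \cdot 9 \cdot \frac{1}{11}}{-3 + 9 \cdot \frac{1}{11}}\right) 81 = \left(\frac{3}{10} + 2 \cdot \frac{9}{11} \frac{1}{-3 + \frac{9}{11}}\right) 81 = \left(\frac{3}{10} + 2 \cdot \frac{9}{11} \frac{1}{- \frac{24}{11}}\right) 81 = \left(\frac{3}{10} + 2 \cdot \frac{9}{11} \left(- \frac{11}{24}\right)\right) 81 = \left(\frac{3}{10} - \frac{3}{4}\right) 81 = \left(- \frac{9}{20}\right) 81 = - \frac{729}{20}$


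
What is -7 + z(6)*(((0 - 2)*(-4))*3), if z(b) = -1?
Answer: -31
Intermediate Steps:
-7 + z(6)*(((0 - 2)*(-4))*3) = -7 - (0 - 2)*(-4)*3 = -7 - (-2*(-4))*3 = -7 - 8*3 = -7 - 1*24 = -7 - 24 = -31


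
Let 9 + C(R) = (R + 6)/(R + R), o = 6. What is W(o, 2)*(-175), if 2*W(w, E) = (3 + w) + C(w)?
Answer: -175/2 ≈ -87.500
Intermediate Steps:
C(R) = -9 + (6 + R)/(2*R) (C(R) = -9 + (R + 6)/(R + R) = -9 + (6 + R)/((2*R)) = -9 + (6 + R)*(1/(2*R)) = -9 + (6 + R)/(2*R))
W(w, E) = -11/4 + w/2 + 3/(2*w) (W(w, E) = ((3 + w) + (-17/2 + 3/w))/2 = (-11/2 + w + 3/w)/2 = -11/4 + w/2 + 3/(2*w))
W(o, 2)*(-175) = (-11/4 + (½)*6 + (3/2)/6)*(-175) = (-11/4 + 3 + (3/2)*(⅙))*(-175) = (-11/4 + 3 + ¼)*(-175) = (½)*(-175) = -175/2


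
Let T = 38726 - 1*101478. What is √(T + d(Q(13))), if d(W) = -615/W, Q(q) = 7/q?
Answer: I*√3130813/7 ≈ 252.77*I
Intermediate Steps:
T = -62752 (T = 38726 - 101478 = -62752)
√(T + d(Q(13))) = √(-62752 - 615/(7/13)) = √(-62752 - 615/(7*(1/13))) = √(-62752 - 615/7/13) = √(-62752 - 615*13/7) = √(-62752 - 7995/7) = √(-447259/7) = I*√3130813/7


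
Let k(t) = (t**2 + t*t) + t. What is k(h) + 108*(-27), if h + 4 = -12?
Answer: -2420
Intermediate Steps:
h = -16 (h = -4 - 12 = -16)
k(t) = t + 2*t**2 (k(t) = (t**2 + t**2) + t = 2*t**2 + t = t + 2*t**2)
k(h) + 108*(-27) = -16*(1 + 2*(-16)) + 108*(-27) = -16*(1 - 32) - 2916 = -16*(-31) - 2916 = 496 - 2916 = -2420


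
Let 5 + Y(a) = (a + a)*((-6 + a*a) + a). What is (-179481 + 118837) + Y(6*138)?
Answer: 1136627687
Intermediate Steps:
Y(a) = -5 + 2*a*(-6 + a + a²) (Y(a) = -5 + (a + a)*((-6 + a*a) + a) = -5 + (2*a)*((-6 + a²) + a) = -5 + (2*a)*(-6 + a + a²) = -5 + 2*a*(-6 + a + a²))
(-179481 + 118837) + Y(6*138) = (-179481 + 118837) + (-5 - 72*138 + 2*(6*138)² + 2*(6*138)³) = -60644 + (-5 - 12*828 + 2*828² + 2*828³) = -60644 + (-5 - 9936 + 2*685584 + 2*567663552) = -60644 + (-5 - 9936 + 1371168 + 1135327104) = -60644 + 1136688331 = 1136627687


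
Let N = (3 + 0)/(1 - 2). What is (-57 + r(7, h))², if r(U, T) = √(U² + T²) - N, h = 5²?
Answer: (54 - √674)² ≈ 786.16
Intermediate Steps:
N = -3 (N = 3/(-1) = 3*(-1) = -3)
h = 25
r(U, T) = 3 + √(T² + U²) (r(U, T) = √(U² + T²) - 1*(-3) = √(T² + U²) + 3 = 3 + √(T² + U²))
(-57 + r(7, h))² = (-57 + (3 + √(25² + 7²)))² = (-57 + (3 + √(625 + 49)))² = (-57 + (3 + √674))² = (-54 + √674)²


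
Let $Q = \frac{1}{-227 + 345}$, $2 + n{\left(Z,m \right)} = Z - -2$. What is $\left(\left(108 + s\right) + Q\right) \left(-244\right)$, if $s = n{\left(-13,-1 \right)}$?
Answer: $- \frac{1367742}{59} \approx -23182.0$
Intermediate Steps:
$n{\left(Z,m \right)} = Z$ ($n{\left(Z,m \right)} = -2 + \left(Z - -2\right) = -2 + \left(Z + 2\right) = -2 + \left(2 + Z\right) = Z$)
$Q = \frac{1}{118} \approx 0.0084746$
$s = -13$
$\left(\left(108 + s\right) + Q\right) \left(-244\right) = \left(\left(108 - 13\right) + \frac{1}{118}\right) \left(-244\right) = \left(95 + \frac{1}{118}\right) \left(-244\right) = \frac{11211}{118} \left(-244\right) = - \frac{1367742}{59}$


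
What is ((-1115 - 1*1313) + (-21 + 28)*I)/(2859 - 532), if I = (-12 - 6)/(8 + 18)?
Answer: -31627/30251 ≈ -1.0455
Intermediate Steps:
I = -9/13 (I = -18/26 = -18*1/26 = -9/13 ≈ -0.69231)
((-1115 - 1*1313) + (-21 + 28)*I)/(2859 - 532) = ((-1115 - 1*1313) + (-21 + 28)*(-9/13))/(2859 - 532) = ((-1115 - 1313) + 7*(-9/13))/2327 = (-2428 - 63/13)*(1/2327) = -31627/13*1/2327 = -31627/30251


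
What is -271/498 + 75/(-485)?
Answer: -33757/48306 ≈ -0.69882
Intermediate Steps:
-271/498 + 75/(-485) = -271*1/498 + 75*(-1/485) = -271/498 - 15/97 = -33757/48306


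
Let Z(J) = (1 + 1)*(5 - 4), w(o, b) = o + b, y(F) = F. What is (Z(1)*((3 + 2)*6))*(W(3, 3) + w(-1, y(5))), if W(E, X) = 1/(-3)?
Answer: 220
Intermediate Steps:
W(E, X) = -1/3
w(o, b) = b + o
Z(J) = 2 (Z(J) = 2*1 = 2)
(Z(1)*((3 + 2)*6))*(W(3, 3) + w(-1, y(5))) = (2*((3 + 2)*6))*(-1/3 + (5 - 1)) = (2*(5*6))*(-1/3 + 4) = (2*30)*(11/3) = 60*(11/3) = 220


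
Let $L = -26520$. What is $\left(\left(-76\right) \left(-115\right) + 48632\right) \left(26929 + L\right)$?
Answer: $23465148$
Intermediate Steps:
$\left(\left(-76\right) \left(-115\right) + 48632\right) \left(26929 + L\right) = \left(\left(-76\right) \left(-115\right) + 48632\right) \left(26929 - 26520\right) = \left(8740 + 48632\right) 409 = 57372 \cdot 409 = 23465148$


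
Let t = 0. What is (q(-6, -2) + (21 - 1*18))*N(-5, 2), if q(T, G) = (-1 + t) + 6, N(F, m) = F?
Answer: -40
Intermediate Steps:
q(T, G) = 5 (q(T, G) = (-1 + 0) + 6 = -1 + 6 = 5)
(q(-6, -2) + (21 - 1*18))*N(-5, 2) = (5 + (21 - 1*18))*(-5) = (5 + (21 - 18))*(-5) = (5 + 3)*(-5) = 8*(-5) = -40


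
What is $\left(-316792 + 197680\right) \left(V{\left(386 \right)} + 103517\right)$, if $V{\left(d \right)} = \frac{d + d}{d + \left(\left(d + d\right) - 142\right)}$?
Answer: $- \frac{1565936341116}{127} \approx -1.233 \cdot 10^{10}$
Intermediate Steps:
$V{\left(d \right)} = \frac{2 d}{-142 + 3 d}$ ($V{\left(d \right)} = \frac{2 d}{d + \left(2 d - 142\right)} = \frac{2 d}{d + \left(-142 + 2 d\right)} = \frac{2 d}{-142 + 3 d}$)
$\left(-316792 + 197680\right) \left(V{\left(386 \right)} + 103517\right) = \left(-316792 + 197680\right) \left(2 \cdot 386 \frac{1}{-142 + 3 \cdot 386} + 103517\right) = - 119112 \left(2 \cdot 386 \frac{1}{-142 + 1158} + 103517\right) = - 119112 \left(2 \cdot 386 \cdot \frac{1}{1016} + 103517\right) = - 119112 \left(\frac{193}{254} + 103517\right) = \left(-119112\right) \frac{26293511}{254} = - \frac{1565936341116}{127}$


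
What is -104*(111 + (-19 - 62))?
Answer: -3120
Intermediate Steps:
-104*(111 + (-19 - 62)) = -104*(111 - 81) = -104*30 = -3120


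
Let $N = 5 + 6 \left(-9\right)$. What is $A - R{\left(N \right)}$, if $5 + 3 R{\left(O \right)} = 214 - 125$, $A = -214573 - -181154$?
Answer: $-33447$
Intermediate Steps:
$A = -33419$ ($A = -214573 + 181154 = -33419$)
$N = -49$ ($N = 5 - 54 = -49$)
$R{\left(O \right)} = 28$ ($R{\left(O \right)} = - \frac{5}{3} + \frac{214 - 125}{3} = - \frac{5}{3} + \frac{1}{3} \cdot 89 = - \frac{5}{3} + \frac{89}{3} = 28$)
$A - R{\left(N \right)} = -33419 - 28 = -33447$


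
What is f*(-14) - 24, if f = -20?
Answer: 256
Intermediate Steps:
f*(-14) - 24 = -20*(-14) - 24 = 280 - 24 = 256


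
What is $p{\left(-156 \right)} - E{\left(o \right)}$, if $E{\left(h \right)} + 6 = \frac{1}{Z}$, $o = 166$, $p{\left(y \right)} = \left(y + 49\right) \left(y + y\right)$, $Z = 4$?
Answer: $\frac{133559}{4} \approx 33390.0$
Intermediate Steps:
$p{\left(y \right)} = 2 y \left(49 + y\right)$ ($p{\left(y \right)} = \left(49 + y\right) 2 y = 2 y \left(49 + y\right)$)
$E{\left(h \right)} = - \frac{23}{4}$ ($E{\left(h \right)} = -6 + \frac{1}{4} = - \frac{23}{4}$)
$p{\left(-156 \right)} - E{\left(o \right)} = 2 \left(-156\right) \left(49 - 156\right) - - \frac{23}{4} = 2 \left(-156\right) \left(-107\right) + \frac{23}{4} = 33384 + \frac{23}{4} = \frac{133559}{4}$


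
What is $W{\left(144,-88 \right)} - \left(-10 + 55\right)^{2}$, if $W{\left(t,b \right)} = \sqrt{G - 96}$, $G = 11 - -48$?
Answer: $-2025 + i \sqrt{37} \approx -2025.0 + 6.0828 i$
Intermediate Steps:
$G = 59$ ($G = 11 + 48 = 59$)
$W{\left(t,b \right)} = i \sqrt{37}$ ($W{\left(t,b \right)} = \sqrt{59 - 96} = \sqrt{-37} = i \sqrt{37}$)
$W{\left(144,-88 \right)} - \left(-10 + 55\right)^{2} = i \sqrt{37} - \left(-10 + 55\right)^{2} = i \sqrt{37} - 45^{2} = i \sqrt{37} - 2025 = -2025 + i \sqrt{37}$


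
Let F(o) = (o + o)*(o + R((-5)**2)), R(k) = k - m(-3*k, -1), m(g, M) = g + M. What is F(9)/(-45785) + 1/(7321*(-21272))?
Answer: -61670004709/1426040780984 ≈ -0.043246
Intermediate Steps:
m(g, M) = M + g
R(k) = 1 + 4*k (R(k) = k - (-1 - 3*k) = k + (1 + 3*k) = 1 + 4*k)
F(o) = 2*o*(101 + o) (F(o) = (o + o)*(o + (1 + 4*(-5)**2)) = (2*o)*(o + (1 + 4*25)) = (2*o)*(o + (1 + 100)) = (2*o)*(o + 101) = (2*o)*(101 + o) = 2*o*(101 + o))
F(9)/(-45785) + 1/(7321*(-21272)) = (2*9*(101 + 9))/(-45785) + 1/(7321*(-21272)) = (2*9*110)*(-1/45785) + (1/7321)*(-1/21272) = 1980*(-1/45785) - 1/155732312 = -396/9157 - 1/155732312 = -61670004709/1426040780984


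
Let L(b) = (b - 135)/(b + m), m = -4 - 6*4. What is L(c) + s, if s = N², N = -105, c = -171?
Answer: 2194281/199 ≈ 11027.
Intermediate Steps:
m = -28 (m = -4 - 24 = -28)
s = 11025 (s = (-105)² = 11025)
L(b) = (-135 + b)/(-28 + b) (L(b) = (b - 135)/(b - 28) = (-135 + b)/(-28 + b))
L(c) + s = (-135 - 171)/(-28 - 171) + 11025 = -306/(-199) + 11025 = -1/199*(-306) + 11025 = 306/199 + 11025 = 2194281/199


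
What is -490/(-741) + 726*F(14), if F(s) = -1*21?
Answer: -11296796/741 ≈ -15245.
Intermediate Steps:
F(s) = -21
-490/(-741) + 726*F(14) = -490/(-741) + 726*(-21) = -490*(-1/741) - 15246 = 490/741 - 15246 = -11296796/741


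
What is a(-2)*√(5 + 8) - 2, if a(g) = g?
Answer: -2 - 2*√13 ≈ -9.2111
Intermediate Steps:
a(-2)*√(5 + 8) - 2 = -2*√(5 + 8) - 2 = -2*√13 - 2 = -2 - 2*√13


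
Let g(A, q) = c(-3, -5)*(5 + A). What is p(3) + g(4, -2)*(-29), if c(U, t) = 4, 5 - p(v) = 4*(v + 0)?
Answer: -1051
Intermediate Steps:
p(v) = 5 - 4*v (p(v) = 5 - 4*(v + 0) = 5 - 4*v)
g(A, q) = 20 + 4*A (g(A, q) = 4*(5 + A) = 20 + 4*A)
p(3) + g(4, -2)*(-29) = (5 - 4*3) + (20 + 4*4)*(-29) = (5 - 12) + (20 + 16)*(-29) = -7 + 36*(-29) = -7 - 1044 = -1051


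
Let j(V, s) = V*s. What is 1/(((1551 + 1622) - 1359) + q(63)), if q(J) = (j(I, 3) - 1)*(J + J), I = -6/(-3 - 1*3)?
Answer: 1/2066 ≈ 0.00048403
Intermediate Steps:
I = 1 (I = -6/(-3 - 3) = -6/(-6) = -6*(-1/6) = 1)
q(J) = 4*J (q(J) = (1*3 - 1)*(J + J) = (3 - 1)*(2*J) = 2*(2*J) = 4*J)
1/(((1551 + 1622) - 1359) + q(63)) = 1/(((1551 + 1622) - 1359) + 4*63) = 1/((3173 - 1359) + 252) = 1/(1814 + 252) = 1/2066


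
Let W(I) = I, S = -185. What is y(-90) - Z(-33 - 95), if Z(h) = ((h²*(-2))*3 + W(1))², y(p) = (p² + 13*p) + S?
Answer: -9663473064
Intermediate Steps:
y(p) = -185 + p² + 13*p (y(p) = (p² + 13*p) - 185 = -185 + p² + 13*p)
Z(h) = (1 - 6*h²)² (Z(h) = ((h²*(-2))*3 + 1)² = (-2*h²*3 + 1)² = (-6*h² + 1)² = (1 - 6*h²)²)
y(-90) - Z(-33 - 95) = (-185 + (-90)² + 13*(-90)) - (-1 + 6*(-33 - 95)²)² = (-185 + 8100 - 1170) - (-1 + 6*(-128)²)² = 6745 - (-1 + 6*16384)² = 6745 - (-1 + 98304)² = 6745 - 1*98303² = 6745 - 1*9663479809 = 6745 - 9663479809 = -9663473064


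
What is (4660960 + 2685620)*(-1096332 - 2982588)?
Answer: -29966112093600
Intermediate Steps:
(4660960 + 2685620)*(-1096332 - 2982588) = 7346580*(-4078920) = -29966112093600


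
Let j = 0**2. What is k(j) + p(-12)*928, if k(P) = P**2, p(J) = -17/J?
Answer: 3944/3 ≈ 1314.7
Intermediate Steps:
j = 0
k(j) + p(-12)*928 = 0**2 - 17/(-12)*928 = 0 - 17*(-1/12)*928 = 0 + (17/12)*928 = 0 + 3944/3 = 3944/3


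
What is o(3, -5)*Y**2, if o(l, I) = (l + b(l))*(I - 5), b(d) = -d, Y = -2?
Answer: 0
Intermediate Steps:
o(l, I) = 0 (o(l, I) = (l - l)*(I - 5) = 0*(-5 + I) = 0)
o(3, -5)*Y**2 = 0*(-2)**2 = 0*4 = 0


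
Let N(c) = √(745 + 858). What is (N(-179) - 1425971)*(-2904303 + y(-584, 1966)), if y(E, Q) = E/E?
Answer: 4141450427242 - 2904302*√1603 ≈ 4.1413e+12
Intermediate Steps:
N(c) = √1603
y(E, Q) = 1
(N(-179) - 1425971)*(-2904303 + y(-584, 1966)) = (√1603 - 1425971)*(-2904303 + 1) = (-1425971 + √1603)*(-2904302) = 4141450427242 - 2904302*√1603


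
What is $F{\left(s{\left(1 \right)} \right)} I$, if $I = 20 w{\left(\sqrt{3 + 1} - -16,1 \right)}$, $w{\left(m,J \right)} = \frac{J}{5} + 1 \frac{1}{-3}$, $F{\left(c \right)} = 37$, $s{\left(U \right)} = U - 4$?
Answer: $- \frac{296}{3} \approx -98.667$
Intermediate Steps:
$s{\left(U \right)} = -4 + U$
$w{\left(m,J \right)} = - \frac{1}{3} + \frac{J}{5}$ ($w{\left(m,J \right)} = J \frac{1}{5} + 1 \left(- \frac{1}{3}\right) = \frac{J}{5} - \frac{1}{3} = - \frac{1}{3} + \frac{J}{5}$)
$I = - \frac{8}{3}$ ($I = 20 \left(- \frac{1}{3} + \frac{1}{5} \cdot 1\right) = 20 \left(- \frac{1}{3} + \frac{1}{5}\right) = 20 \left(- \frac{2}{15}\right) = - \frac{8}{3} \approx -2.6667$)
$F{\left(s{\left(1 \right)} \right)} I = 37 \left(- \frac{8}{3}\right) = - \frac{296}{3}$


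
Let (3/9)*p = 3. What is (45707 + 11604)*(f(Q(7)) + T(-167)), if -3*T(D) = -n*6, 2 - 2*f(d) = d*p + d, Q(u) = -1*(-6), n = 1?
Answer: -1547397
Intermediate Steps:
p = 9 (p = 3*3 = 9)
Q(u) = 6
f(d) = 1 - 5*d (f(d) = 1 - (d*9 + d)/2 = 1 - (9*d + d)/2 = 1 - 5*d)
T(D) = 2 (T(D) = -(-1*1)*6/3 = -(-1)*6/3 = -⅓*(-6) = 2)
(45707 + 11604)*(f(Q(7)) + T(-167)) = (45707 + 11604)*((1 - 5*6) + 2) = 57311*((1 - 30) + 2) = 57311*(-29 + 2) = 57311*(-27) = -1547397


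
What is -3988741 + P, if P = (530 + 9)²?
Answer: -3698220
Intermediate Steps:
P = 290521 (P = 539² = 290521)
-3988741 + P = -3988741 + 290521 = -3698220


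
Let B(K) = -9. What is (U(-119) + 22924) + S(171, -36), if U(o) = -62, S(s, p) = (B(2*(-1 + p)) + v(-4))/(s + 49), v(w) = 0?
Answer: 5029631/220 ≈ 22862.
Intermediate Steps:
S(s, p) = -9/(49 + s) (S(s, p) = (-9 + 0)/(s + 49) = -9/(49 + s))
(U(-119) + 22924) + S(171, -36) = (-62 + 22924) - 9/(49 + 171) = 22862 - 9/220 = 5029631/220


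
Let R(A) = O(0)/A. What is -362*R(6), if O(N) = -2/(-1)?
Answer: -362/3 ≈ -120.67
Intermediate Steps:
O(N) = 2 (O(N) = -2*(-1) = 2)
R(A) = 2/A
-362*R(6) = -724/6 = -362*⅓ = -362/3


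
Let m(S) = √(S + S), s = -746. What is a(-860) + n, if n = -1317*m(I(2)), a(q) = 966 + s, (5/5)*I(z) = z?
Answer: -2414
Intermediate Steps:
I(z) = z
m(S) = √2*√S (m(S) = √(2*S) = √2*√S)
a(q) = 220 (a(q) = 966 - 746 = 220)
n = -2634 (n = -1317*√2*√2 = -1317*2 = -2634)
a(-860) + n = 220 - 2634 = -2414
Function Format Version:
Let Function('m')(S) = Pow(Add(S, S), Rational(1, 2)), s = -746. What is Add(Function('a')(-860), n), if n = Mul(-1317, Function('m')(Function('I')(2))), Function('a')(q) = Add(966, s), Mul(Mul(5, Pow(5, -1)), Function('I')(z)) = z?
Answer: -2414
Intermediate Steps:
Function('I')(z) = z
Function('m')(S) = Mul(Pow(2, Rational(1, 2)), Pow(S, Rational(1, 2))) (Function('m')(S) = Pow(Mul(2, S), Rational(1, 2)) = Mul(Pow(2, Rational(1, 2)), Pow(S, Rational(1, 2))))
Function('a')(q) = 220 (Function('a')(q) = Add(966, -746) = 220)
n = -2634 (n = Mul(-1317, Mul(Pow(2, Rational(1, 2)), Pow(2, Rational(1, 2)))) = Mul(-1317, 2) = -2634)
Add(Function('a')(-860), n) = Add(220, -2634) = -2414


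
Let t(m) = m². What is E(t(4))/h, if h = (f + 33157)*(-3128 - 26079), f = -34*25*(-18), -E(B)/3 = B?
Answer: 48/1415283599 ≈ 3.3915e-8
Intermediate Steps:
E(B) = -3*B
f = 15300 (f = -850*(-18) = 15300)
h = -1415283599 (h = (15300 + 33157)*(-3128 - 26079) = 48457*(-29207) = -1415283599)
E(t(4))/h = -3*4²/(-1415283599) = -3*16*(-1/1415283599) = -48*(-1/1415283599) = 48/1415283599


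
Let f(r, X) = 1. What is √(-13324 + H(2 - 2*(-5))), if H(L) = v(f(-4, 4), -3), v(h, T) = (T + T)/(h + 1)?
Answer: I*√13327 ≈ 115.44*I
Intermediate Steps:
v(h, T) = 2*T/(1 + h) (v(h, T) = (2*T)/(1 + h) = 2*T/(1 + h))
H(L) = -3 (H(L) = 2*(-3)/(1 + 1) = 2*(-3)/2 = 2*(-3)*(½) = -3)
√(-13324 + H(2 - 2*(-5))) = √(-13324 - 3) = √(-13327) = I*√13327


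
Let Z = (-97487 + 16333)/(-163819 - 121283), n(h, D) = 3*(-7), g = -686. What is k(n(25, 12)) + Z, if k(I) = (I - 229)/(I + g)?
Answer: 64325689/100783557 ≈ 0.63826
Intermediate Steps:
n(h, D) = -21
k(I) = (-229 + I)/(-686 + I) (k(I) = (I - 229)/(I - 686) = (-229 + I)/(-686 + I))
Z = 40577/142551 (Z = -81154/(-285102) = -81154*(-1/285102) = 40577/142551 ≈ 0.28465)
k(n(25, 12)) + Z = (-229 - 21)/(-686 - 21) + 40577/142551 = -250/(-707) + 40577/142551 = -1/707*(-250) + 40577/142551 = 250/707 + 40577/142551 = 64325689/100783557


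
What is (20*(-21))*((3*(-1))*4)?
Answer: 5040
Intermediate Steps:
(20*(-21))*((3*(-1))*4) = -(-1260)*4 = -420*(-12) = 5040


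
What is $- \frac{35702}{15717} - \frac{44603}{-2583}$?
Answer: $\frac{202935695}{13532337} \approx 14.996$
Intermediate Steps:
$- \frac{35702}{15717} - \frac{44603}{-2583} = \left(-35702\right) \frac{1}{15717} - - \frac{44603}{2583} = - \frac{35702}{15717} + \frac{44603}{2583} = \frac{202935695}{13532337}$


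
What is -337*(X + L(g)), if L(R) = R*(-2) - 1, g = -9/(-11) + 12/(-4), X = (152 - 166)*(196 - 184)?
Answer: 610307/11 ≈ 55482.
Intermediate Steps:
X = -168 (X = -14*12 = -168)
g = -24/11 (g = -9*(-1/11) + 12*(-¼) = 9/11 - 3 = -24/11 ≈ -2.1818)
L(R) = -1 - 2*R (L(R) = -2*R - 1 = -1 - 2*R)
-337*(X + L(g)) = -337*(-168 + (-1 - 2*(-24/11))) = -337*(-168 + (-1 + 48/11)) = -337*(-168 + 37/11) = -337*(-1811/11) = 610307/11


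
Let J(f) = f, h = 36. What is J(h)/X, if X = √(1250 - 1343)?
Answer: -12*I*√93/31 ≈ -3.733*I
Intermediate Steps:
X = I*√93 (X = √(-93) = I*√93 ≈ 9.6436*I)
J(h)/X = 36/((I*√93)) = 36*(-I*√93/93) = -12*I*√93/31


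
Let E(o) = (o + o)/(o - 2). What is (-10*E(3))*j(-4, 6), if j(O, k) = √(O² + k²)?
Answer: -120*√13 ≈ -432.67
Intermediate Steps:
E(o) = 2*o/(-2 + o) (E(o) = (2*o)/(-2 + o) = 2*o/(-2 + o))
(-10*E(3))*j(-4, 6) = (-20*3/(-2 + 3))*√((-4)² + 6²) = (-20*3/1)*√(16 + 36) = (-20*3)*√52 = (-10*6)*(2*√13) = -120*√13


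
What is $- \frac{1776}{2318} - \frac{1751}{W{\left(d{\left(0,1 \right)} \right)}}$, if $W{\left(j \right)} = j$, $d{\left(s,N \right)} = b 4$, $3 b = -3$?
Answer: $\frac{2025857}{4636} \approx 436.98$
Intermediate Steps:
$b = -1$ ($b = \frac{1}{3} \left(-3\right) = -1$)
$d{\left(s,N \right)} = -4$ ($d{\left(s,N \right)} = \left(-1\right) 4 = -4$)
$- \frac{1776}{2318} - \frac{1751}{W{\left(d{\left(0,1 \right)} \right)}} = - \frac{1776}{2318} - \frac{1751}{-4} = \left(-1776\right) \frac{1}{2318} - - \frac{1751}{4} = - \frac{888}{1159} + \frac{1751}{4} = \frac{2025857}{4636}$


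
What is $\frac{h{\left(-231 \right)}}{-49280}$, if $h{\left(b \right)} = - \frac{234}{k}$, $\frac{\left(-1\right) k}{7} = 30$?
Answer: $- \frac{39}{1724800} \approx -2.2611 \cdot 10^{-5}$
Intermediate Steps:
$k = -210$ ($k = \left(-7\right) 30 = -210$)
$h{\left(b \right)} = \frac{39}{35}$ ($h{\left(b \right)} = - \frac{234}{-210} = \left(-234\right) \left(- \frac{1}{210}\right) = \frac{39}{35}$)
$\frac{h{\left(-231 \right)}}{-49280} = \frac{39}{35 \left(-49280\right)} = \frac{39}{35} \left(- \frac{1}{49280}\right) = - \frac{39}{1724800}$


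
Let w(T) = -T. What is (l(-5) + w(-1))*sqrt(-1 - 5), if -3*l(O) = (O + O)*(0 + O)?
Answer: -47*I*sqrt(6)/3 ≈ -38.375*I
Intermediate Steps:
l(O) = -2*O**2/3 (l(O) = -(O + O)*(0 + O)/3 = -2*O*O/3 = -2*O**2/3)
(l(-5) + w(-1))*sqrt(-1 - 5) = (-2/3*(-5)**2 - 1*(-1))*sqrt(-1 - 5) = (-2/3*25 + 1)*sqrt(-6) = (-50/3 + 1)*(I*sqrt(6)) = -47*I*sqrt(6)/3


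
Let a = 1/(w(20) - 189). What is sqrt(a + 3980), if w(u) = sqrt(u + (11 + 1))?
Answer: sqrt(752219 - 15920*sqrt(2))/sqrt(189 - 4*sqrt(2)) ≈ 63.087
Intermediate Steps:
w(u) = sqrt(12 + u) (w(u) = sqrt(u + 12) = sqrt(12 + u))
a = 1/(-189 + 4*sqrt(2)) (a = 1/(sqrt(12 + 20) - 189) = 1/(sqrt(32) - 189) = 1/(4*sqrt(2) - 189) = 1/(-189 + 4*sqrt(2)) ≈ -0.0054543)
sqrt(a + 3980) = sqrt((-189/35689 - 4*sqrt(2)/35689) + 3980) = sqrt(142042031/35689 - 4*sqrt(2)/35689)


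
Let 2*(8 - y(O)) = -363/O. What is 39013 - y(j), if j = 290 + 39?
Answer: 25664927/658 ≈ 39004.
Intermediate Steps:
j = 329
y(O) = 8 + 363/(2*O) (y(O) = 8 - (-363)/(2*O) = 8 + 363/(2*O))
39013 - y(j) = 39013 - (8 + (363/2)/329) = 39013 - (8 + (363/2)*(1/329)) = 39013 - (8 + 363/658) = 39013 - 1*5627/658 = 39013 - 5627/658 = 25664927/658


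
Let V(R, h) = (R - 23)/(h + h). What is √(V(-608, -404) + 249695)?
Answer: √40754346582/404 ≈ 499.70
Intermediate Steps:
V(R, h) = (-23 + R)/(2*h) (V(R, h) = (-23 + R)/((2*h)) = (-23 + R)*(1/(2*h)) = (-23 + R)/(2*h))
√(V(-608, -404) + 249695) = √((½)*(-23 - 608)/(-404) + 249695) = √((½)*(-1/404)*(-631) + 249695) = √(631/808 + 249695) = √(201754191/808) = √40754346582/404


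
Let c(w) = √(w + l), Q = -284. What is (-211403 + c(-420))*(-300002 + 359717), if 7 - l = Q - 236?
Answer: -12623930145 + 59715*√107 ≈ -1.2623e+10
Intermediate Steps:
l = 527 (l = 7 - (-284 - 236) = 7 - 1*(-520) = 7 + 520 = 527)
c(w) = √(527 + w) (c(w) = √(w + 527) = √(527 + w))
(-211403 + c(-420))*(-300002 + 359717) = (-211403 + √(527 - 420))*(-300002 + 359717) = (-211403 + √107)*59715 = -12623930145 + 59715*√107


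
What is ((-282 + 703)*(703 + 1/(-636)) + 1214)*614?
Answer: 58024274357/318 ≈ 1.8247e+8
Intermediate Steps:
((-282 + 703)*(703 + 1/(-636)) + 1214)*614 = (421*(703 - 1/636) + 1214)*614 = (421*(447107/636) + 1214)*614 = (188232047/636 + 1214)*614 = (189004151/636)*614 = 58024274357/318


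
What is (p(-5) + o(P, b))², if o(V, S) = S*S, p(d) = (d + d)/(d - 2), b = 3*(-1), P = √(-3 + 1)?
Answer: 5329/49 ≈ 108.76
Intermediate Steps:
P = I*√2 (P = √(-2) = I*√2 ≈ 1.4142*I)
b = -3
p(d) = 2*d/(-2 + d) (p(d) = (2*d)/(-2 + d) = 2*d/(-2 + d))
o(V, S) = S²
(p(-5) + o(P, b))² = (2*(-5)/(-2 - 5) + (-3)²)² = (2*(-5)/(-7) + 9)² = (2*(-5)*(-⅐) + 9)² = (10/7 + 9)² = (73/7)² = 5329/49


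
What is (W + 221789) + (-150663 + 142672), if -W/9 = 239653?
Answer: -1943079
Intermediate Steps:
W = -2156877 (W = -9*239653 = -2156877)
(W + 221789) + (-150663 + 142672) = (-2156877 + 221789) + (-150663 + 142672) = -1935088 - 7991 = -1943079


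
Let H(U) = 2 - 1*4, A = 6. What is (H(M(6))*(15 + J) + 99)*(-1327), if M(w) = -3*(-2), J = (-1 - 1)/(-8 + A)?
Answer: -88909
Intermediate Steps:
J = 1 (J = (-1 - 1)/(-8 + 6) = -2/(-2) = -2*(-1/2) = 1)
M(w) = 6
H(U) = -2 (H(U) = 2 - 4 = -2)
(H(M(6))*(15 + J) + 99)*(-1327) = (-2*(15 + 1) + 99)*(-1327) = (-2*16 + 99)*(-1327) = (-32 + 99)*(-1327) = 67*(-1327) = -88909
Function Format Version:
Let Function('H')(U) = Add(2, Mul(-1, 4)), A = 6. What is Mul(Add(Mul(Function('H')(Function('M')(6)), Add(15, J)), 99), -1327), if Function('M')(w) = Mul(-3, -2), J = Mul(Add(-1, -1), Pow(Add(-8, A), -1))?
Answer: -88909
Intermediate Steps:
J = 1 (J = Mul(Add(-1, -1), Pow(Add(-8, 6), -1)) = Mul(-2, Pow(-2, -1)) = Mul(-2, Rational(-1, 2)) = 1)
Function('M')(w) = 6
Function('H')(U) = -2 (Function('H')(U) = Add(2, -4) = -2)
Mul(Add(Mul(Function('H')(Function('M')(6)), Add(15, J)), 99), -1327) = Mul(Add(Mul(-2, Add(15, 1)), 99), -1327) = Mul(Add(Mul(-2, 16), 99), -1327) = Mul(Add(-32, 99), -1327) = Mul(67, -1327) = -88909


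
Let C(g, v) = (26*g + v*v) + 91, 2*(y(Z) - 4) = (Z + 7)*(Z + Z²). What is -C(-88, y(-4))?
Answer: 1713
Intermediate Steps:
y(Z) = 4 + (7 + Z)*(Z + Z²)/2 (y(Z) = 4 + ((Z + 7)*(Z + Z²))/2 = 4 + ((7 + Z)*(Z + Z²))/2 = 4 + (7 + Z)*(Z + Z²)/2)
C(g, v) = 91 + v² + 26*g (C(g, v) = (26*g + v²) + 91 = (v² + 26*g) + 91 = 91 + v² + 26*g)
-C(-88, y(-4)) = -(91 + (4 + (½)*(-4)³ + 4*(-4)² + (7/2)*(-4))² + 26*(-88)) = -(91 + (4 + (½)*(-64) + 4*16 - 14)² - 2288) = -(91 + (4 - 32 + 64 - 14)² - 2288) = -(91 + 22² - 2288) = -(91 + 484 - 2288) = -1*(-1713) = 1713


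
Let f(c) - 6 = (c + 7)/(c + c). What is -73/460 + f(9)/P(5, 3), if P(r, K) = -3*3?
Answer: -34433/37260 ≈ -0.92413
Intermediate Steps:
P(r, K) = -9
f(c) = 6 + (7 + c)/(2*c) (f(c) = 6 + (c + 7)/(c + c) = 6 + (7 + c)/((2*c)) = 6 + (7 + c)*(1/(2*c)) = 6 + (7 + c)/(2*c))
-73/460 + f(9)/P(5, 3) = -73/460 + ((½)*(7 + 13*9)/9)/(-9) = -73*1/460 + ((½)*(⅑)*(7 + 117))*(-⅑) = -73/460 + ((½)*(⅑)*124)*(-⅑) = -73/460 + (62/9)*(-⅑) = -73/460 - 62/81 = -34433/37260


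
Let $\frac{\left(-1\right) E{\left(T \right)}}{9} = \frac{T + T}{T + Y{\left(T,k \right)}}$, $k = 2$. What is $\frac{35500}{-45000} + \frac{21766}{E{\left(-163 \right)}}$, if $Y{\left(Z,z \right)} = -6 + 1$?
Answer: $- \frac{18295013}{14670} \approx -1247.1$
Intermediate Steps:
$Y{\left(Z,z \right)} = -5$
$E{\left(T \right)} = - \frac{18 T}{-5 + T}$ ($E{\left(T \right)} = - 9 \frac{T + T}{T - 5} = - 9 \frac{2 T}{-5 + T} = - \frac{18 T}{-5 + T}$)
$\frac{35500}{-45000} + \frac{21766}{E{\left(-163 \right)}} = \frac{35500}{-45000} + \frac{21766}{\left(-18\right) \left(-163\right) \frac{1}{-5 - 163}} = 35500 \left(- \frac{1}{45000}\right) + \frac{21766}{\left(-18\right) \left(-163\right) \frac{1}{-168}} = - \frac{71}{90} + \frac{21766}{\left(-18\right) \left(-163\right) \left(- \frac{1}{168}\right)} = - \frac{71}{90} + \frac{21766}{- \frac{489}{28}} = - \frac{71}{90} + 21766 \left(- \frac{28}{489}\right) = - \frac{71}{90} - \frac{609448}{489} = - \frac{18295013}{14670}$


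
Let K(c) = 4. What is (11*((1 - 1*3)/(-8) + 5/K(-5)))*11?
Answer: 363/2 ≈ 181.50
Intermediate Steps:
(11*((1 - 1*3)/(-8) + 5/K(-5)))*11 = (11*((1 - 1*3)/(-8) + 5/4))*11 = (11*((1 - 3)*(-⅛) + 5*(¼)))*11 = (11*(-2*(-⅛) + 5/4))*11 = (11*(¼ + 5/4))*11 = (11*(3/2))*11 = (33/2)*11 = 363/2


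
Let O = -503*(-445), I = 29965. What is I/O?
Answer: 5993/44767 ≈ 0.13387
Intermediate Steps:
O = 223835
I/O = 29965/223835 = 29965*(1/223835) = 5993/44767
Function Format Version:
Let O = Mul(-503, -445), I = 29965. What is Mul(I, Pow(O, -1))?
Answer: Rational(5993, 44767) ≈ 0.13387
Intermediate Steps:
O = 223835
Mul(I, Pow(O, -1)) = Mul(29965, Pow(223835, -1)) = Mul(29965, Rational(1, 223835)) = Rational(5993, 44767)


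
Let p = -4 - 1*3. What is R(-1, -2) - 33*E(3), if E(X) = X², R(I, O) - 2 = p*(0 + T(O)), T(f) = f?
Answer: -281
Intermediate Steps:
p = -7 (p = -4 - 3 = -7)
R(I, O) = 2 - 7*O (R(I, O) = 2 - 7*(0 + O) = 2 - 7*O)
R(-1, -2) - 33*E(3) = (2 - 7*(-2)) - 33*3² = (2 + 14) - 33*9 = 16 - 297 = -281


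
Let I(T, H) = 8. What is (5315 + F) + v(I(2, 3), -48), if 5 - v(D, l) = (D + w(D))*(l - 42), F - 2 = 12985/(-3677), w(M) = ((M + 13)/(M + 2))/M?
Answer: 178322545/29416 ≈ 6062.1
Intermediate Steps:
w(M) = (13 + M)/(M*(2 + M)) (w(M) = ((13 + M)/(2 + M))/M = (13 + M)/(M*(2 + M)))
F = -5631/3677 (F = 2 + 12985/(-3677) = 2 + 12985*(-1/3677) = 2 - 12985/3677 = -5631/3677 ≈ -1.5314)
v(D, l) = 5 - (-42 + l)*(D + (13 + D)/(D*(2 + D))) (v(D, l) = 5 - (D + (13 + D)/(D*(2 + D)))*(l - 42) = 5 - (D + (13 + D)/(D*(2 + D)))*(-42 + l) = 5 - (-42 + l)*(D + (13 + D)/(D*(2 + D))))
(5315 + F) + v(I(2, 3), -48) = (5315 - 5631/3677) + (546 + 42*8 - 1*(-48)*(13 + 8) + 8*(2 + 8)*(5 + 42*8 - 1*8*(-48)))/(8*(2 + 8)) = 19537624/3677 + (⅛)*(546 + 336 - 1*(-48)*21 + 8*10*(5 + 336 + 384))/10 = 19537624/3677 + (⅛)*(⅒)*(546 + 336 + 1008 + 8*10*725) = 19537624/3677 + (⅛)*(⅒)*(546 + 336 + 1008 + 58000) = 19537624/3677 + (⅛)*(⅒)*59890 = 19537624/3677 + 5989/8 = 178322545/29416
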